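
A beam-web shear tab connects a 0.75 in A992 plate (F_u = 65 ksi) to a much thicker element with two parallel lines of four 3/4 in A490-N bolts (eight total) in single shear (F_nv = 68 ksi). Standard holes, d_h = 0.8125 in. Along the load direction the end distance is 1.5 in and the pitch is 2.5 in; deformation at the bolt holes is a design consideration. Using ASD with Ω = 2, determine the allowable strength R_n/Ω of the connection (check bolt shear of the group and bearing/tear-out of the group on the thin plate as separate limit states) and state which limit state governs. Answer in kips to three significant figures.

Bolt shear: A_b = π·0.75²/4 = 0.4418 in²; R_n = 68 × 0.4418 × 8 × 1 = 240.3 kips → 240.3 / 2 = 120 kips.
Bearing (1.2 l_c t F_u ≤ 2.4 d t F_u): upper limit = 2.4·0.75·0.75·65 = 87.75 kips.
  Edge l_c = 1.5 − 0.8125/2 = 1.094 → r_n = 63.98 kips; interior l_c = 2.5 − 0.8125 = 1.688 → r_n = 87.75 kips.
  R_n,bearing = 2·63.98 + 6·87.75 = 654.5 kips → 654.5 / 2 = 327 kips.
Bolt shear governs: 120 kips.

120 kips (bolt shear governs)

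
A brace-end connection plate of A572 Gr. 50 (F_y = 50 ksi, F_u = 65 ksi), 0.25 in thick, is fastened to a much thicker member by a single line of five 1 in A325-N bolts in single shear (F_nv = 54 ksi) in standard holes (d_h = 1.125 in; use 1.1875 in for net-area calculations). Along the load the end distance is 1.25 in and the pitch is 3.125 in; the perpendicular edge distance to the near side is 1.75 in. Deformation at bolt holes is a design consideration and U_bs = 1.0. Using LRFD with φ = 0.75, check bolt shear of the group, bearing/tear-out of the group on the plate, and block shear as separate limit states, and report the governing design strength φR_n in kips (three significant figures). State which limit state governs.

75.6 kips (block shear governs)

Bolt shear: A_b = π·1²/4 = 0.7854 in²; R_n = 54 × 0.7854 × 5 × 1 = 212.1 kips → 0.75 × 212.1 = 159 kips.
Bearing: edge l_c = 0.6875, r_n = 13.41 kips; interior l_c = 2, r_n = 39 kips; R_n = 13.41 + 4·39 = 169.4 kips → 127 kips.
Block shear: A_gv = 3.438, A_nv = 2.102, A_nt = 0.2891 in²; R_n = min(0.6F_uA_nv, 0.6F_yA_gv) + U_bs·F_u·A_nt = 100.8 kips → 75.6 kips.
Block shear governs: 75.6 kips.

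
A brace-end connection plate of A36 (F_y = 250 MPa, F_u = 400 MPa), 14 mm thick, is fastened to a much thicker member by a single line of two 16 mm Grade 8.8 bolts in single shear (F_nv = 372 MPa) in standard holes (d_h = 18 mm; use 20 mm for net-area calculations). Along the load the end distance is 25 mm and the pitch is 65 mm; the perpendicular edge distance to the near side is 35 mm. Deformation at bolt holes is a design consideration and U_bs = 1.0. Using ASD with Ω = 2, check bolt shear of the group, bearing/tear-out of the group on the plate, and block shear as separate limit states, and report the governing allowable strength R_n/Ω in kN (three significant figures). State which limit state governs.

74.8 kN (bolt shear governs)

Bolt shear: A_b = π·16²/4 = 201.1 mm²; R_n = 372 × 201.1 × 2 × 1 / 1000 = 149.6 kN → 149.6 / 2 = 74.8 kN.
Bearing: edge l_c = 16, r_n = 107.5 kN; interior l_c = 47, r_n = 215 kN; R_n = 107.5 + 1·215 = 322.6 kN → 161 kN.
Block shear: A_gv = 1260, A_nv = 840, A_nt = 350 mm²; R_n = min(0.6F_uA_nv, 0.6F_yA_gv) + U_bs·F_u·A_nt = 329 kN → 164 kN.
Bolt shear governs: 74.8 kN.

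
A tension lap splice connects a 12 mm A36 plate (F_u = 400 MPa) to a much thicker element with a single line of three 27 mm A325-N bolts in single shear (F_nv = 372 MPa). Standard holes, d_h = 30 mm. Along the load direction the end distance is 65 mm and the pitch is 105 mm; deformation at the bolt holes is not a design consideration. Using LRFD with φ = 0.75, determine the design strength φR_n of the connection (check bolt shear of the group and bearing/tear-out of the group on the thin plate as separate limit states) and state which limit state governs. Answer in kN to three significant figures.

479 kN (bolt shear governs)

Bolt shear: A_b = π·27²/4 = 572.6 mm²; R_n = 372 × 572.6 × 3 × 1 / 1000 = 639 kN → 0.75 × 639 = 479 kN.
Bearing (1.5 l_c t F_u ≤ 3.0 d t F_u): upper limit = 3.0·27·12·400 / 1000 = 388.8 kN.
  Edge l_c = 65 − 30/2 = 50 → r_n = 360 kN; interior l_c = 105 − 30 = 75 → r_n = 388.8 kN.
  R_n,bearing = 1·360 + 2·388.8 = 1138 kN → 0.75 × 1138 = 853 kN.
Bolt shear governs: 479 kN.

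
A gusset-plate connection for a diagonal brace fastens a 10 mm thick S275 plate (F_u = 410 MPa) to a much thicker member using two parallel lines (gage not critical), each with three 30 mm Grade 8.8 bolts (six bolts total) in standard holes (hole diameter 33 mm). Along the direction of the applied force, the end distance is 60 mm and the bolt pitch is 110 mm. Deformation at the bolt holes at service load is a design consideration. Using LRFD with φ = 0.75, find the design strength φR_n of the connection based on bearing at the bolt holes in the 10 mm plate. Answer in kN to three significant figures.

Per bolt r_n = 1.2 l_c t F_u ≤ 2.4 d t F_u; upper limit = 2.4 × 30 × 10 × 410 / 1000 = 295.2 kN.
Edge bolt: l_c = 60 − 33/2 = 43.5 mm → 1.2 × 43.5 × 10 × 410 / 1000 = 214 → r_n = 214 kN.
Interior bolts: l_c = 110 − 33 = 77 mm → 1.2 × 77 × 10 × 410 / 1000 = 378.8 → r_n = 295.2 kN.
R_n = 2 × 214 + 4 × 295.2 = 1609 kN.
Design strength φR_n = 0.75 × 1609 = 1210 kN.

1210 kN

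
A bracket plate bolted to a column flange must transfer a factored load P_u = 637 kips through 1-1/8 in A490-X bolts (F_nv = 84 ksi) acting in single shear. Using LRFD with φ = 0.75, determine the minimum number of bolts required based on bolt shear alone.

A_b = π·1.125²/4 = 0.994 in².
Per-bolt design strength φR_n = 0.75 × 84 × 0.994 × 1 = 62.62 kips.
n ≥ 637 / 62.62 = 10.17 → use 11 bolts.

11 bolts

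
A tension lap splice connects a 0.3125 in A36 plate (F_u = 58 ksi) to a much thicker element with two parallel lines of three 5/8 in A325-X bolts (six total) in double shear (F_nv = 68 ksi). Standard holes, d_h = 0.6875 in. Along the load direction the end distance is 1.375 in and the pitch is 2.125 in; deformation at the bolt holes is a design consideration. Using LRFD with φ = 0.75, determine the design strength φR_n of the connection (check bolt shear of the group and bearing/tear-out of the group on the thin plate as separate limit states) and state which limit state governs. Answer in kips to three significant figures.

Bolt shear: A_b = π·0.625²/4 = 0.3068 in²; R_n = 68 × 0.3068 × 6 × 2 = 250.3 kips → 0.75 × 250.3 = 188 kips.
Bearing (1.2 l_c t F_u ≤ 2.4 d t F_u): upper limit = 2.4·0.625·0.3125·58 = 27.19 kips.
  Edge l_c = 1.375 − 0.6875/2 = 1.031 → r_n = 22.43 kips; interior l_c = 2.125 − 0.6875 = 1.438 → r_n = 27.19 kips.
  R_n,bearing = 2·22.43 + 4·27.19 = 153.6 kips → 0.75 × 153.6 = 115 kips.
Bearing governs: 115 kips.

115 kips (bearing governs)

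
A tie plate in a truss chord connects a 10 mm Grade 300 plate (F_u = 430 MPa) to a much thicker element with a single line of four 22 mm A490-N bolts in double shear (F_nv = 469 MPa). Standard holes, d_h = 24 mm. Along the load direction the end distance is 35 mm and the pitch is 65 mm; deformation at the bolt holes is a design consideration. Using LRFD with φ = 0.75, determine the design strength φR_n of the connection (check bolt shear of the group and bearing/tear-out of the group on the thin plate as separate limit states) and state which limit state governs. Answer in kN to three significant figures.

Bolt shear: A_b = π·22²/4 = 380.1 mm²; R_n = 469 × 380.1 × 4 × 2 / 1000 = 1426 kN → 0.75 × 1426 = 1070 kN.
Bearing (1.2 l_c t F_u ≤ 2.4 d t F_u): upper limit = 2.4·22·10·430 / 1000 = 227 kN.
  Edge l_c = 35 − 24/2 = 23 → r_n = 118.7 kN; interior l_c = 65 − 24 = 41 → r_n = 211.6 kN.
  R_n,bearing = 1·118.7 + 3·211.6 = 753.4 kN → 0.75 × 753.4 = 565 kN.
Bearing governs: 565 kN.

565 kN (bearing governs)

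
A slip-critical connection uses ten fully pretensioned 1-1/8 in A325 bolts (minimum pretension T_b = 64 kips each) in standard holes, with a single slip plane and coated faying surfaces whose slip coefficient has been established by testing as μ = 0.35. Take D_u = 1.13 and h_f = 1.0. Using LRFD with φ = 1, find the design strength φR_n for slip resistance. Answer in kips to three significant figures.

R_n = μ · D_u · h_f · T_b · n_s · n_b = 0.35 × 1.13 × 1.0 × 64 × 1 × 10 = 253.1 kips.
Design strength φR_n = 1 × 253.1 = 253 kips.

253 kips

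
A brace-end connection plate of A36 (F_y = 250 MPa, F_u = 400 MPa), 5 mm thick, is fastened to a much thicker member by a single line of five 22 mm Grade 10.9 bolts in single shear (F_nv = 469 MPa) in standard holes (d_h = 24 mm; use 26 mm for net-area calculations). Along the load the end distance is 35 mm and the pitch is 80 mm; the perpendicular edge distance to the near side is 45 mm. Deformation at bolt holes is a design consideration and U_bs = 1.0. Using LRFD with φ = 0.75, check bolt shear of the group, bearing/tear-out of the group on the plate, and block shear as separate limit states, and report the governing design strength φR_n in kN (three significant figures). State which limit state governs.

Bolt shear: A_b = π·22²/4 = 380.1 mm²; R_n = 469 × 380.1 × 5 × 1 / 1000 = 891.4 kN → 0.75 × 891.4 = 669 kN.
Bearing: edge l_c = 23, r_n = 55.2 kN; interior l_c = 56, r_n = 105.6 kN; R_n = 55.2 + 4·105.6 = 477.6 kN → 358 kN.
Block shear: A_gv = 1775, A_nv = 1190, A_nt = 160 mm²; R_n = min(0.6F_uA_nv, 0.6F_yA_gv) + U_bs·F_u·A_nt = 330.2 kN → 248 kN.
Block shear governs: 248 kN.

248 kN (block shear governs)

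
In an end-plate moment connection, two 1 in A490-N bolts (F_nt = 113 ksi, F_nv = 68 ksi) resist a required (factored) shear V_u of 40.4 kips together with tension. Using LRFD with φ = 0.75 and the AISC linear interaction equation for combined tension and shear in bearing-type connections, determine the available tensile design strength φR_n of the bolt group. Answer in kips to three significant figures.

A_b = π·1²/4 = 0.7854 in²; f_rv = 40.4 / (2 × 0.7854) = 25.72 ksi.
F'_nt = 1.3 F_nt − (F_nt / φF_nv) f_rv = 1.3·113 − (113/(0.75·68))·25.72 = 89.91 ksi, capped at F_nt → F'_nt = 89.91 ksi.
R_n = F'_nt · A_b · n = 89.91 × 0.7854 × 2 = 141.2 kips.
Design strength φR_n = 0.75 × 141.2 = 106 kips.

106 kips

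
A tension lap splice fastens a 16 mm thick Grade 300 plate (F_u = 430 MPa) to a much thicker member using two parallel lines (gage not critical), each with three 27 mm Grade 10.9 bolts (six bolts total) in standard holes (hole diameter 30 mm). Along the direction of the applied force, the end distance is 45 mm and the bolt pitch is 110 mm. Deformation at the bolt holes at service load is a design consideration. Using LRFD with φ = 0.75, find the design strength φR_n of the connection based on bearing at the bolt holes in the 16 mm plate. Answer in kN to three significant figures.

Per bolt r_n = 1.2 l_c t F_u ≤ 2.4 d t F_u; upper limit = 2.4 × 27 × 16 × 430 / 1000 = 445.8 kN.
Edge bolt: l_c = 45 − 30/2 = 30 mm → 1.2 × 30 × 16 × 430 / 1000 = 247.7 → r_n = 247.7 kN.
Interior bolts: l_c = 110 − 30 = 80 mm → 1.2 × 80 × 16 × 430 / 1000 = 660.5 → r_n = 445.8 kN.
R_n = 2 × 247.7 + 4 × 445.8 = 2279 kN.
Design strength φR_n = 0.75 × 2279 = 1710 kN.

1710 kN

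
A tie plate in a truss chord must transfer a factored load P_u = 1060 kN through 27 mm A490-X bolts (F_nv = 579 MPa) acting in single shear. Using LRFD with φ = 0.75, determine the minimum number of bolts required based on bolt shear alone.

5 bolts

A_b = π·27²/4 = 572.6 mm².
Per-bolt design strength φR_n = 0.75 × 579 × 572.6 × 1 / 1000 = 248.6 kN.
n ≥ 1060 / 248.6 = 4.263 → use 5 bolts.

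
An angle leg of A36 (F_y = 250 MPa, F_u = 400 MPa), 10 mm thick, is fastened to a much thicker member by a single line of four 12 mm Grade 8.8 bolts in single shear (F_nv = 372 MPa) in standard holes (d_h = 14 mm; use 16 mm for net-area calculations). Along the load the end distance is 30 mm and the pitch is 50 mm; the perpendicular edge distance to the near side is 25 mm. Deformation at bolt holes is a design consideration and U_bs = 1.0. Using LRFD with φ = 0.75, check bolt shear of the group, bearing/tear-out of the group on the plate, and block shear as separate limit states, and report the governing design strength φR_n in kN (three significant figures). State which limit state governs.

Bolt shear: A_b = π·12²/4 = 113.1 mm²; R_n = 372 × 113.1 × 4 × 1 / 1000 = 168.3 kN → 0.75 × 168.3 = 126 kN.
Bearing: edge l_c = 23, r_n = 110.4 kN; interior l_c = 36, r_n = 115.2 kN; R_n = 110.4 + 3·115.2 = 456 kN → 342 kN.
Block shear: A_gv = 1800, A_nv = 1240, A_nt = 170 mm²; R_n = min(0.6F_uA_nv, 0.6F_yA_gv) + U_bs·F_u·A_nt = 338 kN → 254 kN.
Bolt shear governs: 126 kN.

126 kN (bolt shear governs)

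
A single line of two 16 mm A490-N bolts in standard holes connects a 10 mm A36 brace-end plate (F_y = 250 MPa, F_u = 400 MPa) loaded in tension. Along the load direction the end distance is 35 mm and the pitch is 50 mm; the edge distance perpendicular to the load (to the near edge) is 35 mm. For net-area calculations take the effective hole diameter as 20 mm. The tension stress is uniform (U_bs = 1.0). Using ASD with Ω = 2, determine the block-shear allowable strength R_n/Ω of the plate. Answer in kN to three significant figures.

114 kN

Shear plane L_v = 35 + 1·50 = 85 mm; A_gv = 85 × 10 = 850 mm².
A_nv = (85 − 1.5·20) × 10 = 550 mm².
A_nt = (35 − 0.5·20) × 10 = 250 mm².
0.6 F_u A_nv = 132 kN; 0.6 F_y A_gv = 127.5 kN → shear yielding governs the shear term.
R_n = 127.5 + 1.0 × 400 × 250 / 1000 = 227.5 kN.
Allowable strength R_n/Ω = 227.5 / 2 = 114 kN.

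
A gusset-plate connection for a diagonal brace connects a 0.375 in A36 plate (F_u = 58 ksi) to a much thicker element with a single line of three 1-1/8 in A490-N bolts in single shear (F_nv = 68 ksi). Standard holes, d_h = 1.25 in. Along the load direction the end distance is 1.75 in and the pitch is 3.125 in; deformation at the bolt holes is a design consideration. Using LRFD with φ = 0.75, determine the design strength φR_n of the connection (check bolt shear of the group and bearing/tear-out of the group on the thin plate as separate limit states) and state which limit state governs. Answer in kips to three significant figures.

95.4 kips (bearing governs)

Bolt shear: A_b = π·1.125²/4 = 0.994 in²; R_n = 68 × 0.994 × 3 × 1 = 202.8 kips → 0.75 × 202.8 = 152 kips.
Bearing (1.2 l_c t F_u ≤ 2.4 d t F_u): upper limit = 2.4·1.125·0.375·58 = 58.72 kips.
  Edge l_c = 1.75 − 1.25/2 = 1.125 → r_n = 29.36 kips; interior l_c = 3.125 − 1.25 = 1.875 → r_n = 48.94 kips.
  R_n,bearing = 1·29.36 + 2·48.94 = 127.2 kips → 0.75 × 127.2 = 95.4 kips.
Bearing governs: 95.4 kips.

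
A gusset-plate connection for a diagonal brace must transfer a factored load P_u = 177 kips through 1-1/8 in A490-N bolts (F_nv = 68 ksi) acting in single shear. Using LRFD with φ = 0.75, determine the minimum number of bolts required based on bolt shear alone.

A_b = π·1.125²/4 = 0.994 in².
Per-bolt design strength φR_n = 0.75 × 68 × 0.994 × 1 = 50.69 kips.
n ≥ 177 / 50.69 = 3.491 → use 4 bolts.

4 bolts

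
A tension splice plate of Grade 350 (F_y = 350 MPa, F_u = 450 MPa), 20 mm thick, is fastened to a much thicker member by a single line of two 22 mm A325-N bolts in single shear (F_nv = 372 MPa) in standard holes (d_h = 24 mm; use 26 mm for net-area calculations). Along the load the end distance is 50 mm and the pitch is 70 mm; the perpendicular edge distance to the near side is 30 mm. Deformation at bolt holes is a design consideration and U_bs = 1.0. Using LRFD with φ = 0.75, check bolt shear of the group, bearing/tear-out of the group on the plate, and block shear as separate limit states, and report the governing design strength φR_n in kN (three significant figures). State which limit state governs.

Bolt shear: A_b = π·22²/4 = 380.1 mm²; R_n = 372 × 380.1 × 2 × 1 / 1000 = 282.8 kN → 0.75 × 282.8 = 212 kN.
Bearing: edge l_c = 38, r_n = 410.4 kN; interior l_c = 46, r_n = 475.2 kN; R_n = 410.4 + 1·475.2 = 885.6 kN → 664 kN.
Block shear: A_gv = 2400, A_nv = 1620, A_nt = 340 mm²; R_n = min(0.6F_uA_nv, 0.6F_yA_gv) + U_bs·F_u·A_nt = 590.4 kN → 443 kN.
Bolt shear governs: 212 kN.

212 kN (bolt shear governs)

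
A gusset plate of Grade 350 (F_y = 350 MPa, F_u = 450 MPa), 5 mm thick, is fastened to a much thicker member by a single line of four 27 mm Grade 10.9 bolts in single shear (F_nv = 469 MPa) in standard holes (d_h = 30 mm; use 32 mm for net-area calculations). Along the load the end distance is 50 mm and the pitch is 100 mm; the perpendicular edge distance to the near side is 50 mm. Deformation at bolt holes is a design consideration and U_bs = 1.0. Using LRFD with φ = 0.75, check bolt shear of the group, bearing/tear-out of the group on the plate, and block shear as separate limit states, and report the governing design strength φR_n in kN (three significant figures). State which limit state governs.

298 kN (block shear governs)

Bolt shear: A_b = π·27²/4 = 572.6 mm²; R_n = 469 × 572.6 × 4 × 1 / 1000 = 1074 kN → 0.75 × 1074 = 806 kN.
Bearing: edge l_c = 35, r_n = 94.5 kN; interior l_c = 70, r_n = 145.8 kN; R_n = 94.5 + 3·145.8 = 531.9 kN → 399 kN.
Block shear: A_gv = 1750, A_nv = 1190, A_nt = 170 mm²; R_n = min(0.6F_uA_nv, 0.6F_yA_gv) + U_bs·F_u·A_nt = 397.8 kN → 298 kN.
Block shear governs: 298 kN.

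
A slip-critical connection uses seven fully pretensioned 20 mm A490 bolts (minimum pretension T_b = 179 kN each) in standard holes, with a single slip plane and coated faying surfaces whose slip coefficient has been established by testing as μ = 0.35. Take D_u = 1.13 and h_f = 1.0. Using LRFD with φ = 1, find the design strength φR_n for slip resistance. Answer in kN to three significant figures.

496 kN

R_n = μ · D_u · h_f · T_b · n_s · n_b = 0.35 × 1.13 × 1.0 × 179 × 1 × 7 = 495.6 kN.
Design strength φR_n = 1 × 495.6 = 496 kN.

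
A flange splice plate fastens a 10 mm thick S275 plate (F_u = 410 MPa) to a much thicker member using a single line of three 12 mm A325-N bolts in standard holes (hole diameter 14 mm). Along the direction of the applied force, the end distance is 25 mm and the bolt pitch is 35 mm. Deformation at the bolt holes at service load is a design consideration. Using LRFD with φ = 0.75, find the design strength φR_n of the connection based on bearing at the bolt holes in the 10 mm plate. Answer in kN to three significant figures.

Per bolt r_n = 1.2 l_c t F_u ≤ 2.4 d t F_u; upper limit = 2.4 × 12 × 10 × 410 / 1000 = 118.1 kN.
Edge bolt: l_c = 25 − 14/2 = 18 mm → 1.2 × 18 × 10 × 410 / 1000 = 88.56 → r_n = 88.56 kN.
Interior bolts: l_c = 35 − 14 = 21 mm → 1.2 × 21 × 10 × 410 / 1000 = 103.3 → r_n = 103.3 kN.
R_n = 1 × 88.56 + 2 × 103.3 = 295.2 kN.
Design strength φR_n = 0.75 × 295.2 = 221 kN.

221 kN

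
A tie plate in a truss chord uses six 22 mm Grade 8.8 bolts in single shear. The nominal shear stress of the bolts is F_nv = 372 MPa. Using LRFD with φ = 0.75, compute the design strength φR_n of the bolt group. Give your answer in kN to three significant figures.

636 kN

A_b = π × 22² / 4 = 380.1 mm².
R_n = F_nv · A_b · n · n_s = 372 × 380.1 × 6 × 1 / 1000 = 848.5 kN.
Design strength φR_n = 0.75 × 848.5 = 636 kN.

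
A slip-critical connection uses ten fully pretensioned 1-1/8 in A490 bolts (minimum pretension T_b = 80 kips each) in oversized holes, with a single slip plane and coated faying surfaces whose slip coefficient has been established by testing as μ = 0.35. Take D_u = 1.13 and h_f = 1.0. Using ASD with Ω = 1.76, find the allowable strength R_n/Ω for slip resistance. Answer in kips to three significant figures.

180 kips

R_n = μ · D_u · h_f · T_b · n_s · n_b = 0.35 × 1.13 × 1.0 × 80 × 1 × 10 = 316.4 kips.
Allowable strength R_n/Ω = 316.4 / 1.76 = 180 kips.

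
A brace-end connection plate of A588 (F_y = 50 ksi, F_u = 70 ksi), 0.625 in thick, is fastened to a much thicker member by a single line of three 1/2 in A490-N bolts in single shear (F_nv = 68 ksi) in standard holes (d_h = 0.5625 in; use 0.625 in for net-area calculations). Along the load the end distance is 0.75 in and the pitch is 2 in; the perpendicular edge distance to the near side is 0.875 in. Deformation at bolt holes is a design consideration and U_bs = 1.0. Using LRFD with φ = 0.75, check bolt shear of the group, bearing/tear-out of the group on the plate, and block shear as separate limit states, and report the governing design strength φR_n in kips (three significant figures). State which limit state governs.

30 kips (bolt shear governs)

Bolt shear: A_b = π·0.5²/4 = 0.1963 in²; R_n = 68 × 0.1963 × 3 × 1 = 40.06 kips → 0.75 × 40.06 = 30 kips.
Bearing: edge l_c = 0.4688, r_n = 24.61 kips; interior l_c = 1.438, r_n = 52.5 kips; R_n = 24.61 + 2·52.5 = 129.6 kips → 97.2 kips.
Block shear: A_gv = 2.969, A_nv = 1.992, A_nt = 0.3516 in²; R_n = min(0.6F_uA_nv, 0.6F_yA_gv) + U_bs·F_u·A_nt = 108.3 kips → 81.2 kips.
Bolt shear governs: 30 kips.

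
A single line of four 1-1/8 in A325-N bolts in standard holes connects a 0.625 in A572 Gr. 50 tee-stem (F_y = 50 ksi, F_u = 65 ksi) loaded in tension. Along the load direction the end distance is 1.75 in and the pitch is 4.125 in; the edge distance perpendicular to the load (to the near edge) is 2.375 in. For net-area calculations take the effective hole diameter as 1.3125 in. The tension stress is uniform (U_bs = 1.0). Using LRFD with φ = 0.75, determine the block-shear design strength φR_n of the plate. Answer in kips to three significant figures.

227 kips

Shear plane L_v = 1.75 + 3·4.125 = 14.12 in; A_gv = 14.12 × 0.625 = 8.828 in².
A_nv = (14.12 − 3.5·1.3125) × 0.625 = 5.957 in².
A_nt = (2.375 − 0.5·1.3125) × 0.625 = 1.074 in².
0.6 F_u A_nv = 232.3 kips; 0.6 F_y A_gv = 264.8 kips → shear rupture governs the shear term.
R_n = 232.3 + 1.0 × 65 × 1.074 = 302.1 kips.
Design strength φR_n = 0.75 × 302.1 = 227 kips.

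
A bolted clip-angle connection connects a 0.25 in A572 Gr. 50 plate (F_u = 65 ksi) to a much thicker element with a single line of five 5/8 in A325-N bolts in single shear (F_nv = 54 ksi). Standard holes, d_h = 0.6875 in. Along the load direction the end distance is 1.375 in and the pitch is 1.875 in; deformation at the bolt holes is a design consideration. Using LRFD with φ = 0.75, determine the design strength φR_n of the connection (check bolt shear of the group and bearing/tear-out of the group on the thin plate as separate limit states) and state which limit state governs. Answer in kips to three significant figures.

Bolt shear: A_b = π·0.625²/4 = 0.3068 in²; R_n = 54 × 0.3068 × 5 × 1 = 82.83 kips → 0.75 × 82.83 = 62.1 kips.
Bearing (1.2 l_c t F_u ≤ 2.4 d t F_u): upper limit = 2.4·0.625·0.25·65 = 24.38 kips.
  Edge l_c = 1.375 − 0.6875/2 = 1.031 → r_n = 20.11 kips; interior l_c = 1.875 − 0.6875 = 1.188 → r_n = 23.16 kips.
  R_n,bearing = 1·20.11 + 4·23.16 = 112.7 kips → 0.75 × 112.7 = 84.6 kips.
Bolt shear governs: 62.1 kips.

62.1 kips (bolt shear governs)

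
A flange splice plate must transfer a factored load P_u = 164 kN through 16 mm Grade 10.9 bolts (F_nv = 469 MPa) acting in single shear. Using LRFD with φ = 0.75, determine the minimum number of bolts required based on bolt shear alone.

3 bolts

A_b = π·16²/4 = 201.1 mm².
Per-bolt design strength φR_n = 0.75 × 469 × 201.1 × 1 / 1000 = 70.72 kN.
n ≥ 164 / 70.72 = 2.319 → use 3 bolts.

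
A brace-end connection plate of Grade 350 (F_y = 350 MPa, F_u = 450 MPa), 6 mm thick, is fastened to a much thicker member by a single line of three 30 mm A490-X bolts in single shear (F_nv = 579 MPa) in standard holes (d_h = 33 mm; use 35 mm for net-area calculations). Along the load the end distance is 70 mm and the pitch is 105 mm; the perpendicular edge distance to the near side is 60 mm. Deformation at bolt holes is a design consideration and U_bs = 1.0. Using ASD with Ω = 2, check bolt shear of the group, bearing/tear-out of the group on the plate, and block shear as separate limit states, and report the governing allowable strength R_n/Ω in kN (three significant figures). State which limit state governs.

Bolt shear: A_b = π·30²/4 = 706.9 mm²; R_n = 579 × 706.9 × 3 × 1 / 1000 = 1228 kN → 1228 / 2 = 614 kN.
Bearing: edge l_c = 53.5, r_n = 173.3 kN; interior l_c = 72, r_n = 194.4 kN; R_n = 173.3 + 2·194.4 = 562.1 kN → 281 kN.
Block shear: A_gv = 1680, A_nv = 1155, A_nt = 255 mm²; R_n = min(0.6F_uA_nv, 0.6F_yA_gv) + U_bs·F_u·A_nt = 426.6 kN → 213 kN.
Block shear governs: 213 kN.

213 kN (block shear governs)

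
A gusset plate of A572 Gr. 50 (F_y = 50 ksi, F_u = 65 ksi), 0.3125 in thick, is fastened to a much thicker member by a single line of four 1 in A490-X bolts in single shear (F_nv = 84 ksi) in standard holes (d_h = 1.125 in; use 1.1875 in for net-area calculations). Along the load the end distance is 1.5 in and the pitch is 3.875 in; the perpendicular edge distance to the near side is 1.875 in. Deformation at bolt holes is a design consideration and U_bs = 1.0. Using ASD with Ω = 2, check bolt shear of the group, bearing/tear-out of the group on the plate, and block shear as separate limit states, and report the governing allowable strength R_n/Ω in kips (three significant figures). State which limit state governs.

Bolt shear: A_b = π·1²/4 = 0.7854 in²; R_n = 84 × 0.7854 × 4 × 1 = 263.9 kips → 263.9 / 2 = 132 kips.
Bearing: edge l_c = 0.9375, r_n = 22.85 kips; interior l_c = 2.75, r_n = 48.75 kips; R_n = 22.85 + 3·48.75 = 169.1 kips → 84.6 kips.
Block shear: A_gv = 4.102, A_nv = 2.803, A_nt = 0.4004 in²; R_n = min(0.6F_uA_nv, 0.6F_yA_gv) + U_bs·F_u·A_nt = 135.3 kips → 67.7 kips.
Block shear governs: 67.7 kips.

67.7 kips (block shear governs)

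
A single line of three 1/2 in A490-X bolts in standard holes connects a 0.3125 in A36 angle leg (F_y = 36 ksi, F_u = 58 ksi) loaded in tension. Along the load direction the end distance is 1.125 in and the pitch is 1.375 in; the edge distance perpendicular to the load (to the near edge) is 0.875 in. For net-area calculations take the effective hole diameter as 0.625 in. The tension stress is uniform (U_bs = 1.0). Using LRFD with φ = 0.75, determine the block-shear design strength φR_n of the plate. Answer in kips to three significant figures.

Shear plane L_v = 1.125 + 2·1.375 = 3.875 in; A_gv = 3.875 × 0.3125 = 1.211 in².
A_nv = (3.875 − 2.5·0.625) × 0.3125 = 0.7227 in².
A_nt = (0.875 − 0.5·0.625) × 0.3125 = 0.1758 in².
0.6 F_u A_nv = 25.15 kips; 0.6 F_y A_gv = 26.16 kips → shear rupture governs the shear term.
R_n = 25.15 + 1.0 × 58 × 0.1758 = 35.34 kips.
Design strength φR_n = 0.75 × 35.34 = 26.5 kips.

26.5 kips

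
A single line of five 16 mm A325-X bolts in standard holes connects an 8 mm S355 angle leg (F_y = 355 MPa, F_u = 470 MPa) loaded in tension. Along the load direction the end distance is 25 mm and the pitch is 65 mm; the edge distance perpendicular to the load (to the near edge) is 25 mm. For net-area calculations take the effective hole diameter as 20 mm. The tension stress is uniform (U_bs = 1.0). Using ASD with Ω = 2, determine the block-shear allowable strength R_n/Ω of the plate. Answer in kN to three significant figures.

Shear plane L_v = 25 + 4·65 = 285 mm; A_gv = 285 × 8 = 2280 mm².
A_nv = (285 − 4.5·20) × 8 = 1560 mm².
A_nt = (25 − 0.5·20) × 8 = 120 mm².
0.6 F_u A_nv = 439.9 kN; 0.6 F_y A_gv = 485.6 kN → shear rupture governs the shear term.
R_n = 439.9 + 1.0 × 470 × 120 / 1000 = 496.3 kN.
Allowable strength R_n/Ω = 496.3 / 2 = 248 kN.

248 kN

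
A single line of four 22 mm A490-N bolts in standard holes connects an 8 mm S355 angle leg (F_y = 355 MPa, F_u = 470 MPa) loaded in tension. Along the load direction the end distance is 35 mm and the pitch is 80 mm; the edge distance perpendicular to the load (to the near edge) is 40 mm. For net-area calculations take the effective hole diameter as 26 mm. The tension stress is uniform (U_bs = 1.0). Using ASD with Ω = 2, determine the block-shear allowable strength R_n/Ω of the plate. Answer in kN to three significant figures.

Shear plane L_v = 35 + 3·80 = 275 mm; A_gv = 275 × 8 = 2200 mm².
A_nv = (275 − 3.5·26) × 8 = 1472 mm².
A_nt = (40 − 0.5·26) × 8 = 216 mm².
0.6 F_u A_nv = 415.1 kN; 0.6 F_y A_gv = 468.6 kN → shear rupture governs the shear term.
R_n = 415.1 + 1.0 × 470 × 216 / 1000 = 516.6 kN.
Allowable strength R_n/Ω = 516.6 / 2 = 258 kN.

258 kN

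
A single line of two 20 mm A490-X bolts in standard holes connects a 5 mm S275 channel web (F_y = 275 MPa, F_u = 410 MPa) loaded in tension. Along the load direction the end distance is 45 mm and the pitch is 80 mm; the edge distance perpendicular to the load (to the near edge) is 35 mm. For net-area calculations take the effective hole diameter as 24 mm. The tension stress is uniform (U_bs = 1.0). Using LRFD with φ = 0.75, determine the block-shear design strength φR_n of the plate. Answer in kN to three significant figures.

Shear plane L_v = 45 + 1·80 = 125 mm; A_gv = 125 × 5 = 625 mm².
A_nv = (125 − 1.5·24) × 5 = 445 mm².
A_nt = (35 − 0.5·24) × 5 = 115 mm².
0.6 F_u A_nv = 109.5 kN; 0.6 F_y A_gv = 103.1 kN → shear yielding governs the shear term.
R_n = 103.1 + 1.0 × 410 × 115 / 1000 = 150.3 kN.
Design strength φR_n = 0.75 × 150.3 = 113 kN.

113 kN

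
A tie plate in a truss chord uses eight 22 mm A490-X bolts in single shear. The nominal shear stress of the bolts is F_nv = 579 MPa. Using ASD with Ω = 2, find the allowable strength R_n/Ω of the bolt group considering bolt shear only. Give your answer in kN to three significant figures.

880 kN

A_b = π × 22² / 4 = 380.1 mm².
R_n = F_nv · A_b · n · n_s = 579 × 380.1 × 8 × 1 / 1000 = 1761 kN.
Allowable strength R_n/Ω = 1761 / 2 = 880 kN.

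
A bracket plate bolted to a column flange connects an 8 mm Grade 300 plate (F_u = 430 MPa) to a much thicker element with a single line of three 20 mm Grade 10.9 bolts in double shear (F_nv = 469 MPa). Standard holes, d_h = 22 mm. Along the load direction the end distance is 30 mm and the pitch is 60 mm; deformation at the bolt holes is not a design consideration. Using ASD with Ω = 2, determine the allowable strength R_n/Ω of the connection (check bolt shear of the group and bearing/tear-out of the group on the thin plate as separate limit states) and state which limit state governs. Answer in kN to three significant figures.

Bolt shear: A_b = π·20²/4 = 314.2 mm²; R_n = 469 × 314.2 × 3 × 2 / 1000 = 884 kN → 884 / 2 = 442 kN.
Bearing (1.5 l_c t F_u ≤ 3.0 d t F_u): upper limit = 3.0·20·8·430 / 1000 = 206.4 kN.
  Edge l_c = 30 − 22/2 = 19 → r_n = 98.04 kN; interior l_c = 60 − 22 = 38 → r_n = 196.1 kN.
  R_n,bearing = 1·98.04 + 2·196.1 = 490.2 kN → 490.2 / 2 = 245 kN.
Bearing governs: 245 kN.

245 kN (bearing governs)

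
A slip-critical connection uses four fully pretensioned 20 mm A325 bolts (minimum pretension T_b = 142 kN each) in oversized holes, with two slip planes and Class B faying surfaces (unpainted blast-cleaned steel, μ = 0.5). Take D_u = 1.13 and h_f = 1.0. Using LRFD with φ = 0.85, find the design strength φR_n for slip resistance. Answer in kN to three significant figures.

546 kN

R_n = μ · D_u · h_f · T_b · n_s · n_b = 0.5 × 1.13 × 1.0 × 142 × 2 × 4 = 641.8 kN.
Design strength φR_n = 0.85 × 641.8 = 546 kN.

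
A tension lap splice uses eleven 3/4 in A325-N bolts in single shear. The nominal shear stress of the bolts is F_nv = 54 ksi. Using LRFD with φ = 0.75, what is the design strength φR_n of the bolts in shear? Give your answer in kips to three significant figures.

197 kips

A_b = π × 0.75² / 4 = 0.4418 in².
R_n = F_nv · A_b · n · n_s = 54 × 0.4418 × 11 × 1 = 262.4 kips.
Design strength φR_n = 0.75 × 262.4 = 197 kips.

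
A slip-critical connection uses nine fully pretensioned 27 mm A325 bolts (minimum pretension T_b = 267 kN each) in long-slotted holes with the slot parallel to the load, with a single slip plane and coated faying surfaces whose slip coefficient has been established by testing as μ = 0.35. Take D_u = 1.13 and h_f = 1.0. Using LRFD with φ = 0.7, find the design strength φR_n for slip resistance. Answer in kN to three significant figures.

665 kN

R_n = μ · D_u · h_f · T_b · n_s · n_b = 0.35 × 1.13 × 1.0 × 267 × 1 × 9 = 950.4 kN.
Design strength φR_n = 0.7 × 950.4 = 665 kN.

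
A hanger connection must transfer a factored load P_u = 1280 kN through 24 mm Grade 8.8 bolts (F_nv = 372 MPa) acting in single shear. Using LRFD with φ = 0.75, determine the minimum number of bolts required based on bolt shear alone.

A_b = π·24²/4 = 452.4 mm².
Per-bolt design strength φR_n = 0.75 × 372 × 452.4 × 1 / 1000 = 126.2 kN.
n ≥ 1280 / 126.2 = 10.14 → use 11 bolts.

11 bolts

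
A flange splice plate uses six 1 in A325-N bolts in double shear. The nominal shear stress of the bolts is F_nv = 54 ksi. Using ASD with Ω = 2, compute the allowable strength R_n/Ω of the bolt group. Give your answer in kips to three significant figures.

254 kips

A_b = π × 1² / 4 = 0.7854 in².
R_n = F_nv · A_b · n · n_s = 54 × 0.7854 × 6 × 2 = 508.9 kips.
Allowable strength R_n/Ω = 508.9 / 2 = 254 kips.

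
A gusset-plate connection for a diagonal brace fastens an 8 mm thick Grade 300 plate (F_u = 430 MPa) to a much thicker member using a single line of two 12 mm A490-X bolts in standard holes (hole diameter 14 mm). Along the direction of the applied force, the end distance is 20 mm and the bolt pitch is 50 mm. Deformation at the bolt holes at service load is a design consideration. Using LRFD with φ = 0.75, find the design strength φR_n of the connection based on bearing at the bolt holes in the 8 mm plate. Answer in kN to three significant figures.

Per bolt r_n = 1.2 l_c t F_u ≤ 2.4 d t F_u; upper limit = 2.4 × 12 × 8 × 430 / 1000 = 99.07 kN.
Edge bolt: l_c = 20 − 14/2 = 13 mm → 1.2 × 13 × 8 × 430 / 1000 = 53.66 → r_n = 53.66 kN.
Interior bolts: l_c = 50 − 14 = 36 mm → 1.2 × 36 × 8 × 430 / 1000 = 148.6 → r_n = 99.07 kN.
R_n = 1 × 53.66 + 1 × 99.07 = 152.7 kN.
Design strength φR_n = 0.75 × 152.7 = 115 kN.

115 kN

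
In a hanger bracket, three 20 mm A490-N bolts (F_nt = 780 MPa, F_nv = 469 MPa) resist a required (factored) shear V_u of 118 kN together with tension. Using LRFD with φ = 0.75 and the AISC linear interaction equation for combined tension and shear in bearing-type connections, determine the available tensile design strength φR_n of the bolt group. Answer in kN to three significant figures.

A_b = π·20²/4 = 314.2 mm²; f_rv = 118 × 1000 / (3 × 314.2) = 125.2 MPa.
F'_nt = 1.3 F_nt − (F_nt / φF_nv) f_rv = 1.3·780 − (780/(0.75·469))·125.2 = 736.4 MPa, capped at F_nt → F'_nt = 736.4 MPa.
R_n = F'_nt · A_b · n = 736.4 × 314.2 × 3 / 1000 = 694 kN.
Design strength φR_n = 0.75 × 694 = 521 kN.

521 kN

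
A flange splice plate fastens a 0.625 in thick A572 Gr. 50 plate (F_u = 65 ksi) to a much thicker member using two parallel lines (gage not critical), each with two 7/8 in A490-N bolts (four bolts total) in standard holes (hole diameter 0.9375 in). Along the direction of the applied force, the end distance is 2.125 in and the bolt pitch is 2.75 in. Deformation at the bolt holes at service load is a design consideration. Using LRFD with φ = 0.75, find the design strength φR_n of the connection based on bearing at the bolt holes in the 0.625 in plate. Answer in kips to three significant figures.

249 kips

Per bolt r_n = 1.2 l_c t F_u ≤ 2.4 d t F_u; upper limit = 2.4 × 0.875 × 0.625 × 65 = 85.31 kips.
Edge bolt: l_c = 2.125 − 0.9375/2 = 1.656 in → 1.2 × 1.656 × 0.625 × 65 = 80.74 → r_n = 80.74 kips.
Interior bolts: l_c = 2.75 − 0.9375 = 1.812 in → 1.2 × 1.812 × 0.625 × 65 = 88.36 → r_n = 85.31 kips.
R_n = 2 × 80.74 + 2 × 85.31 = 332.1 kips.
Design strength φR_n = 0.75 × 332.1 = 249 kips.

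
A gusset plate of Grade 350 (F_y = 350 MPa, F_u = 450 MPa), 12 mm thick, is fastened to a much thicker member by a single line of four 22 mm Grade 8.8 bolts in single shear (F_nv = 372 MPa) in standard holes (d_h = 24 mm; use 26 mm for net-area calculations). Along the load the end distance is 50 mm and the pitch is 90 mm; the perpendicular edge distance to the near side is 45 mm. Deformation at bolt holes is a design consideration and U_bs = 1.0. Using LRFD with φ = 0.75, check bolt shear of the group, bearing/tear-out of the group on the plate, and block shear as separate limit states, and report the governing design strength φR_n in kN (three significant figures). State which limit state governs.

Bolt shear: A_b = π·22²/4 = 380.1 mm²; R_n = 372 × 380.1 × 4 × 1 / 1000 = 565.6 kN → 0.75 × 565.6 = 424 kN.
Bearing: edge l_c = 38, r_n = 246.2 kN; interior l_c = 66, r_n = 285.1 kN; R_n = 246.2 + 3·285.1 = 1102 kN → 826 kN.
Block shear: A_gv = 3840, A_nv = 2748, A_nt = 384 mm²; R_n = min(0.6F_uA_nv, 0.6F_yA_gv) + U_bs·F_u·A_nt = 914.8 kN → 686 kN.
Bolt shear governs: 424 kN.

424 kN (bolt shear governs)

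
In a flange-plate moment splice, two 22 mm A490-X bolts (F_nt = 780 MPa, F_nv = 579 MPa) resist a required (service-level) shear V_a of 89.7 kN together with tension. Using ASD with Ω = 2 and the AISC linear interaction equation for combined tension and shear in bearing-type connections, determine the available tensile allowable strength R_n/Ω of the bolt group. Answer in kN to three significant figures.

265 kN

A_b = π·22²/4 = 380.1 mm²; f_rv = 89.7 × 1000 / (2 × 380.1) = 118 MPa.
F'_nt = 1.3 F_nt − (Ω F_nt / F_nv) f_rv = 1.3·780 − (2·780/579)·118 = 696.1 MPa, capped at F_nt → F'_nt = 696.1 MPa.
R_n = F'_nt · A_b · n = 696.1 × 380.1 × 2 / 1000 = 529.2 kN.
Allowable strength R_n/Ω = 529.2 / 2 = 265 kN.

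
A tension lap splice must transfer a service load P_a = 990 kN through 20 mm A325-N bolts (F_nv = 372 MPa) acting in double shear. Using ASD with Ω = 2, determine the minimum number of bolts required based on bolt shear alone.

9 bolts

A_b = π·20²/4 = 314.2 mm².
Per-bolt allowable strength R_n/Ω = 372 × 314.2 × 2 / 1000 / 2 = 116.9 kN.
n ≥ 990 / 116.9 = 8.471 → use 9 bolts.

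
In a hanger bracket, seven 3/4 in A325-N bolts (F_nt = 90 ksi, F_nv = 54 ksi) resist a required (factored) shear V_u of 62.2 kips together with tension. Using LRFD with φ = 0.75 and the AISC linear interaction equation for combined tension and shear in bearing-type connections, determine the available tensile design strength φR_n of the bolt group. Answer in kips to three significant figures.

A_b = π·0.75²/4 = 0.4418 in²; f_rv = 62.2 / (7 × 0.4418) = 20.11 ksi.
F'_nt = 1.3 F_nt − (F_nt / φF_nv) f_rv = 1.3·90 − (90/(0.75·54))·20.11 = 72.3 ksi, capped at F_nt → F'_nt = 72.3 ksi.
R_n = F'_nt · A_b · n = 72.3 × 0.4418 × 7 = 223.6 kips.
Design strength φR_n = 0.75 × 223.6 = 168 kips.

168 kips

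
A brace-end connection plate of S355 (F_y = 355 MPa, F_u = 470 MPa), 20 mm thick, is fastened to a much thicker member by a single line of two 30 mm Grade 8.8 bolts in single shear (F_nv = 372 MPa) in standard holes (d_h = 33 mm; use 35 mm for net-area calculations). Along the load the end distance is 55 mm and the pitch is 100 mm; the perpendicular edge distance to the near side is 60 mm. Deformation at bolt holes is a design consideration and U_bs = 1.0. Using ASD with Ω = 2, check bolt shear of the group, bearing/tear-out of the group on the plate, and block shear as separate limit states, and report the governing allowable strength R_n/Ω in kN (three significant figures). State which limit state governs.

Bolt shear: A_b = π·30²/4 = 706.9 mm²; R_n = 372 × 706.9 × 2 × 1 / 1000 = 525.9 kN → 525.9 / 2 = 263 kN.
Bearing: edge l_c = 38.5, r_n = 434.3 kN; interior l_c = 67, r_n = 676.8 kN; R_n = 434.3 + 1·676.8 = 1111 kN → 556 kN.
Block shear: A_gv = 3100, A_nv = 2050, A_nt = 850 mm²; R_n = min(0.6F_uA_nv, 0.6F_yA_gv) + U_bs·F_u·A_nt = 977.6 kN → 489 kN.
Bolt shear governs: 263 kN.

263 kN (bolt shear governs)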